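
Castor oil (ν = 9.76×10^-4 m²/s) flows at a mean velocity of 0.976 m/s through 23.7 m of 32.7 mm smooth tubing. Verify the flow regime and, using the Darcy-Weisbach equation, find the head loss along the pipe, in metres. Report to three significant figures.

h_f ≈ 68.9 m

Re = VD/ν = 0.976·0.03270/9.76×10^-4 = 32.7 → laminar (Re < 2300)
f = 64/Re = 1.957
h_f = f(L/D)V²/(2g) = 1.957·(23.7/0.03270)·0.976²/(2·9.81) = 68.87 m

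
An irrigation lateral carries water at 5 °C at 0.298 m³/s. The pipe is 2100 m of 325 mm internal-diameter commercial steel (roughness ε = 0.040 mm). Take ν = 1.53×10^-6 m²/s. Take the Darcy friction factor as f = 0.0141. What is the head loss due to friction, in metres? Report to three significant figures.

V = 4Q/(πD²) = 4·0.298/(π·0.325²) = 3.592 m/s
h_f = f(L/D)V²/(2g) = 0.01410·(2100/0.325)·3.592²/(2·9.81) = 59.92 m

h_f ≈ 59.9 m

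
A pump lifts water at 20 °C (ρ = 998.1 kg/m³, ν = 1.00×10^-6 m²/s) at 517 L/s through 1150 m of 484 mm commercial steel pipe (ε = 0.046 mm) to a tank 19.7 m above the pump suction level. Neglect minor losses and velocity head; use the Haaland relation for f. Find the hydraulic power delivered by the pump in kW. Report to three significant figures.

V = 4Q/(πD²) = 2.810 m/s; Re = 1.36×10^6; ε/D = 9.50×10^-5; f = 0.01295
h_f = f(L/D)V²/2g = 12.38 m
Total head H = z + h_f = 19.7 + 12.38 = 32.08 m
P_hyd = ρgQH = 998.1·9.81·0.517·32.08 = 162.4 kW

P_hyd ≈ 162 kW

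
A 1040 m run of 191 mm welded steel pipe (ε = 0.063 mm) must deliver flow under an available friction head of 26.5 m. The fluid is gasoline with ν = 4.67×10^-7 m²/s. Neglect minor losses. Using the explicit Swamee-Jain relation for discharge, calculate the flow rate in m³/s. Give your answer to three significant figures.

Q ≈ 0.0702 m³/s

Swamee-Jain (Type II): Q = -0.965·√(gD⁵h_f/L)·ln[ε/(3.7D) + √(3.17ν²L/(gD³h_f))]
√(gD⁵h_f/L) = √(9.81·0.191⁵·26.5/1040) = 0.007971
ε/(3.7D) = 8.91×10^-5; √(3.17ν²L/(gD³h_f)) = 1.99×10^-5
Q = -0.965·0.007971·ln(1.091×10^-4) = 0.07018 m³/s
Check: V = 2.45 m/s, Re = 1.00×10^6, f = 0.01602, h_f = 26.7 m ≈ 26.5 m ✓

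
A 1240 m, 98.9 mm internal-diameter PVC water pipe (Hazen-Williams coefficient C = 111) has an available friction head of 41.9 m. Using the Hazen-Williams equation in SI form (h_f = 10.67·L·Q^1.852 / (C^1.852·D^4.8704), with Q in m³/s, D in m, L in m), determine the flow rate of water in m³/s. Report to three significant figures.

Q ≈ 0.0113 m³/s

Rearranging: Q = [h_f·C^1.852·D^4.8704 / (10.67·L)]^(1/1.852)
Q = [41.9·111^1.852·0.0989^4.8704 / (10.67·1240)]^0.540 = 0.01131 m³/s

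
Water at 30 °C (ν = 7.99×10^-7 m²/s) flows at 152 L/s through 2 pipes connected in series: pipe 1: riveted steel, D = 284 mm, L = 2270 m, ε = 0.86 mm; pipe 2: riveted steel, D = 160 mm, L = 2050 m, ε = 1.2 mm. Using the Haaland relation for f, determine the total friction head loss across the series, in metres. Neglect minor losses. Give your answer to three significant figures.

Pipe 1: V = 2.399 m/s, Re = 8.53×10^5, ε/D = 0.00303, f = 0.02643, h_1 = f(L/D)V²/2g = 61.99 m
Pipe 2: V = 7.560 m/s, Re = 1.51×10^6, ε/D = 0.00750, f = 0.03458, h_2 = f(L/D)V²/2g = 1291 m
Series → Q common, losses add: H = Σh = 1353 m

H ≈ 1350 m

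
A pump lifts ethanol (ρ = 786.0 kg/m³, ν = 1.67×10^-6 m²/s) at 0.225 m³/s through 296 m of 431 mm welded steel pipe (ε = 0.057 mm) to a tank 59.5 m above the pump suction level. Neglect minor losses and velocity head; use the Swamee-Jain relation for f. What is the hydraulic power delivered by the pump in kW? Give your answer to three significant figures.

P_hyd ≈ 105 kW

V = 4Q/(πD²) = 1.542 m/s; Re = 3.98×10^5; ε/D = 1.32×10^-4; f = 0.01520
h_f = f(L/D)V²/2g = 1.266 m
Total head H = z + h_f = 59.5 + 1.266 = 60.77 m
P_hyd = ρgQH = 786.0·9.81·0.225·60.77 = 105.4 kW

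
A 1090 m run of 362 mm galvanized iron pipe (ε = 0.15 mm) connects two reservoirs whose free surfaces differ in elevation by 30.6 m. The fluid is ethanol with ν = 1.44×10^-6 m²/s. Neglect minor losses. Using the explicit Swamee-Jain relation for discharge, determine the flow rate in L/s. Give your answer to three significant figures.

Swamee-Jain (Type II): Q = -0.965·√(gD⁵h_f/L)·ln[ε/(3.7D) + √(3.17ν²L/(gD³h_f))]
√(gD⁵h_f/L) = √(9.81·0.362⁵·30.6/1090) = 0.04138
ε/(3.7D) = 1.12×10^-4; √(3.17ν²L/(gD³h_f)) = 2.24×10^-5
Q = -0.965·0.04138·ln(1.344×10^-4) = 0.3559 m³/s
Check: V = 3.46 m/s, Re = 8.69×10^5, f = 0.01678, h_f = 30.8 m ≈ 30.6 m ✓

Q ≈ 356 L/s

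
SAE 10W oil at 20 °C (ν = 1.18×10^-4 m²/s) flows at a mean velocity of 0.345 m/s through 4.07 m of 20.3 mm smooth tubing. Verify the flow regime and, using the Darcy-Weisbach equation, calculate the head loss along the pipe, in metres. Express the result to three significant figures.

Re = VD/ν = 0.345·0.02030/1.18×10^-4 = 59.4 → laminar (Re < 2300)
f = 64/Re = 1.078
h_f = f(L/D)V²/(2g) = 1.078·(4.07/0.02030)·0.345²/(2·9.81) = 1.312 m

h_f ≈ 1.31 m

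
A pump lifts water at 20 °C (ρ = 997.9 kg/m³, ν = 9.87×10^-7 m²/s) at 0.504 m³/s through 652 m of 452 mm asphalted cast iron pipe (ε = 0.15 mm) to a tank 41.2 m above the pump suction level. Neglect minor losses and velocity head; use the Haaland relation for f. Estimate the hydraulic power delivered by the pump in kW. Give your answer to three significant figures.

V = 4Q/(πD²) = 3.141 m/s; Re = 1.44×10^6; ε/D = 3.32×10^-4; f = 0.01571
h_f = f(L/D)V²/2g = 11.40 m
Total head H = z + h_f = 41.2 + 11.40 = 52.60 m
P_hyd = ρgQH = 997.9·9.81·0.504·52.60 = 259.5 kW

P_hyd ≈ 260 kW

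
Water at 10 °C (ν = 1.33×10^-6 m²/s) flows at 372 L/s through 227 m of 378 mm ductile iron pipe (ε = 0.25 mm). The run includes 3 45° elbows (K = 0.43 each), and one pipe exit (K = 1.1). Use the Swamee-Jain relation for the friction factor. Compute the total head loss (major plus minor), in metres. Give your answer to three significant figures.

V = 4Q/(πD²) = 3.315 m/s; V²/2g = 0.5601 m
Re = 9.42×10^5, ε/D = 6.61×10^-4 → f = 0.01833 (Swamee-Jain)
Major: h_f = f(L/D)·V²/2g = 0.01833·600.5·0.5601 = 6.166 m
Minor: ΣK = 2.39; h_m = ΣK·V²/2g = 1.339 m
Total H_L = 6.166 + 1.339 = 7.505 m

H_L ≈ 7.50 m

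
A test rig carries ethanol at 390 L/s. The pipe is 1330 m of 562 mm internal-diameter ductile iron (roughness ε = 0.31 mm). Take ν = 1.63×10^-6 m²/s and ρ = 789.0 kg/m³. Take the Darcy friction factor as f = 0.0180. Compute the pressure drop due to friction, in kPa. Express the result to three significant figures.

Δp ≈ 41.5 kPa

V = 4Q/(πD²) = 4·0.390/(π·0.562²) = 1.572 m/s
h_f = f(L/D)V²/(2g) = 0.01800·(1330/0.562)·1.572²/(2·9.81) = 5.367 m
Δp = ρg·h_f = 789.0·9.81·5.367 = 41.54 kPa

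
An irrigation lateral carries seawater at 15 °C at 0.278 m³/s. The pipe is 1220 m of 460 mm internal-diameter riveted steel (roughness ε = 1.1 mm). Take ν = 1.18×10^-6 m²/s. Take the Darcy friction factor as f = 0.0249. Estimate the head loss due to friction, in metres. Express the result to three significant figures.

V = 4Q/(πD²) = 4·0.278/(π·0.460²) = 1.673 m/s
h_f = f(L/D)V²/(2g) = 0.02490·(1220/0.460)·1.673²/(2·9.81) = 9.418 m

h_f ≈ 9.42 m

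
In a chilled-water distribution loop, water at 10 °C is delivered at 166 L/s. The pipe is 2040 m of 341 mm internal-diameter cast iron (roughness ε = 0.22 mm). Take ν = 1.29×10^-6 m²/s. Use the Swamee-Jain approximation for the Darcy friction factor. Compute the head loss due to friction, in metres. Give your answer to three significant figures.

h_f ≈ 18.8 m

V = 4Q/(πD²) = 4·0.166/(π·0.341²) = 1.818 m/s
Re = VD/ν = 1.818·0.341/1.29×10^-6 = 4.80×10^5 → turbulent
ε/D = 0.22/341 = 6.45×10^-4
Swamee-Jain: f = 0.01866
h_f = f(L/D)V²/(2g) = 0.01866·(2040/0.341)·1.818²/(2·9.81) = 18.80 m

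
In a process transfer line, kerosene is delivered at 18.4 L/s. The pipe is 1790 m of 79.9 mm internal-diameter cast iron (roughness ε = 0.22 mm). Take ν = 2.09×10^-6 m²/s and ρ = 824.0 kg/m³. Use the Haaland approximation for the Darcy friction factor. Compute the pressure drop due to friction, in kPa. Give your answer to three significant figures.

Δp ≈ 3290 kPa

V = 4Q/(πD²) = 4·0.0184/(π·0.0799²) = 3.670 m/s
Re = VD/ν = 3.670·0.0799/2.09×10^-6 = 1.40×10^5 → turbulent
ε/D = 0.22/79.9 = 0.00275
Haaland: f = 0.02649
h_f = f(L/D)V²/(2g) = 0.02649·(1790/0.0799)·3.670²/(2·9.81) = 407.4 m
Δp = ρg·h_f = 824.0·9.81·407.4 = 3293 kPa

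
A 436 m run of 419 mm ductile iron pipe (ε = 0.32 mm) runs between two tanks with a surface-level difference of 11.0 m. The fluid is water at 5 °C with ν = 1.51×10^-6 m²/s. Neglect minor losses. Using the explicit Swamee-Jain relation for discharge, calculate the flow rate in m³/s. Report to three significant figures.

Q ≈ 0.458 m³/s

Swamee-Jain (Type II): Q = -0.965·√(gD⁵h_f/L)·ln[ε/(3.7D) + √(3.17ν²L/(gD³h_f))]
√(gD⁵h_f/L) = √(9.81·0.419⁵·11.0/436) = 0.05654
ε/(3.7D) = 2.06×10^-4; √(3.17ν²L/(gD³h_f)) = 1.99×10^-5
Q = -0.965·0.05654·ln(2.263×10^-4) = 0.4579 m³/s
Check: V = 3.32 m/s, Re = 9.22×10^5, f = 0.01891, h_f = 11.1 m ≈ 11.0 m ✓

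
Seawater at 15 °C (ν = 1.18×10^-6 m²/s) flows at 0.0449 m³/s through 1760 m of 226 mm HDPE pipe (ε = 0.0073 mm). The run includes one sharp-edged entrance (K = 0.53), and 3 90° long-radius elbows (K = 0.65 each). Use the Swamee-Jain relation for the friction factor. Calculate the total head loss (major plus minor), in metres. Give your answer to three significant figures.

V = 4Q/(πD²) = 1.119 m/s; V²/2g = 0.06385 m
Re = 2.14×10^5, ε/D = 3.23×10^-5 → f = 0.01563 (Swamee-Jain)
Major: h_f = f(L/D)·V²/2g = 0.01563·7788·0.06385 = 7.772 m
Minor: ΣK = 2.48; h_m = ΣK·V²/2g = 0.1584 m
Total H_L = 7.772 + 0.1584 = 7.930 m

H_L ≈ 7.93 m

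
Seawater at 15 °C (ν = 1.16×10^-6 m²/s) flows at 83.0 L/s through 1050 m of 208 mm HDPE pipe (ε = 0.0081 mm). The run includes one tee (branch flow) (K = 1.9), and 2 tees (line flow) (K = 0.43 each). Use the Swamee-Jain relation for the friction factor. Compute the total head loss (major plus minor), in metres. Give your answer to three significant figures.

H_L ≈ 22.3 m

V = 4Q/(πD²) = 2.443 m/s; V²/2g = 0.3041 m
Re = 4.38×10^5, ε/D = 3.89×10^-5 → f = 0.01396 (Swamee-Jain)
Major: h_f = f(L/D)·V²/2g = 0.01396·5048·0.3041 = 21.43 m
Minor: ΣK = 2.76; h_m = ΣK·V²/2g = 0.8393 m
Total H_L = 21.43 + 0.8393 = 22.26 m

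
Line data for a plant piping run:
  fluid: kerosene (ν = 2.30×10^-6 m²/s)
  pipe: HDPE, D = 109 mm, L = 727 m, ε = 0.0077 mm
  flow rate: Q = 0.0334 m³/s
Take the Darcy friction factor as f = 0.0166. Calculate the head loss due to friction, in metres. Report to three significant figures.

h_f ≈ 72.3 m

V = 4Q/(πD²) = 4·0.0334/(π·0.109²) = 3.579 m/s
h_f = f(L/D)V²/(2g) = 0.01660·(727/0.109)·3.579²/(2·9.81) = 72.30 m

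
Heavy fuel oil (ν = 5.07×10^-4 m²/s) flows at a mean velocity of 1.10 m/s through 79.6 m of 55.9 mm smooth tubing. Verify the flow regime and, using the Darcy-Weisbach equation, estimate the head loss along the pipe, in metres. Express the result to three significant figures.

Re = VD/ν = 1.10·0.05590/5.07×10^-4 = 121 → laminar (Re < 2300)
f = 64/Re = 0.5277
h_f = f(L/D)V²/(2g) = 0.5277·(79.6/0.05590)·1.10²/(2·9.81) = 46.34 m

h_f ≈ 46.3 m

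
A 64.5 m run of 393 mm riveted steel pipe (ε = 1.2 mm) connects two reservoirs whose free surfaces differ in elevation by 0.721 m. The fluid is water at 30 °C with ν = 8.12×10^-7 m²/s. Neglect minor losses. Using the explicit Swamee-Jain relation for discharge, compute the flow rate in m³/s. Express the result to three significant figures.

Q ≈ 0.219 m³/s

Swamee-Jain (Type II): Q = -0.965·√(gD⁵h_f/L)·ln[ε/(3.7D) + √(3.17ν²L/(gD³h_f))]
√(gD⁵h_f/L) = √(9.81·0.393⁵·0.721/64.5) = 0.03206
ε/(3.7D) = 8.25×10^-4; √(3.17ν²L/(gD³h_f)) = 1.77×10^-5
Q = -0.965·0.03206·ln(8.430×10^-4) = 0.2190 m³/s
Check: V = 1.81 m/s, Re = 8.74×10^5, f = 0.02652, h_f = 0.723 m ≈ 0.721 m ✓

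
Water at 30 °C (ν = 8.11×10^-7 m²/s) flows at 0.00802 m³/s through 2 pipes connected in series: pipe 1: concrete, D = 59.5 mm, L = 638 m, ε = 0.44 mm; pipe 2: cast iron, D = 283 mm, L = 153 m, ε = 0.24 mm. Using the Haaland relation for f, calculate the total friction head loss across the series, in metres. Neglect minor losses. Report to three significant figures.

H ≈ 158 m

Pipe 1: V = 2.884 m/s, Re = 2.12×10^5, ε/D = 0.00739, f = 0.03470, h_1 = f(L/D)V²/2g = 157.8 m
Pipe 2: V = 0.1275 m/s, Re = 4.45×10^4, ε/D = 8.48×10^-4, f = 0.02370, h_2 = f(L/D)V²/2g = 0.01062 m
Series → Q common, losses add: H = Σh = 157.8 m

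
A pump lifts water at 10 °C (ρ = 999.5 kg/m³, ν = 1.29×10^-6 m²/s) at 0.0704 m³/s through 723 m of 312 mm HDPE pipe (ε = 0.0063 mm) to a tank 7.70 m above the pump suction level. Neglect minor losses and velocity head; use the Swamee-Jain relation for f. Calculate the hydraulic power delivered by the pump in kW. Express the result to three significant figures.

P_hyd ≈ 6.38 kW

V = 4Q/(πD²) = 0.9208 m/s; Re = 2.23×10^5; ε/D = 2.02×10^-5; f = 0.01541
h_f = f(L/D)V²/2g = 1.543 m
Total head H = z + h_f = 7.70 + 1.543 = 9.243 m
P_hyd = ρgQH = 999.5·9.81·0.0704·9.243 = 6.380 kW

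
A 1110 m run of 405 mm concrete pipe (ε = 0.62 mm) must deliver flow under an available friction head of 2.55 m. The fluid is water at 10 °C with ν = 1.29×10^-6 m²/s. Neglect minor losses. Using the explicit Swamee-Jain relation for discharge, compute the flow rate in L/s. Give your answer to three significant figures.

Swamee-Jain (Type II): Q = -0.965·√(gD⁵h_f/L)·ln[ε/(3.7D) + √(3.17ν²L/(gD³h_f))]
√(gD⁵h_f/L) = √(9.81·0.405⁵·2.55/1110) = 0.01567
ε/(3.7D) = 4.14×10^-4; √(3.17ν²L/(gD³h_f)) = 5.94×10^-5
Q = -0.965·0.01567·ln(4.731×10^-4) = 0.1158 m³/s
Check: V = 0.899 m/s, Re = 2.82×10^5, f = 0.02276, h_f = 2.57 m ≈ 2.55 m ✓

Q ≈ 116 L/s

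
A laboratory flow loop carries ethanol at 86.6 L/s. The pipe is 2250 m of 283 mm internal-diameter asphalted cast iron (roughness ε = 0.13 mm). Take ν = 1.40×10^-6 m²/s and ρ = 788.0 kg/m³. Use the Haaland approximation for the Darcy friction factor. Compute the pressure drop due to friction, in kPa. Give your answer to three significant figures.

Δp ≈ 106 kPa

V = 4Q/(πD²) = 4·0.0866/(π·0.283²) = 1.377 m/s
Re = VD/ν = 1.377·0.283/1.40×10^-6 = 2.78×10^5 → turbulent
ε/D = 0.13/283 = 4.59×10^-4
Haaland: f = 0.01793
h_f = f(L/D)V²/(2g) = 0.01793·(2250/0.283)·1.377²/(2·9.81) = 13.77 m
Δp = ρg·h_f = 788.0·9.81·13.77 = 106.5 kPa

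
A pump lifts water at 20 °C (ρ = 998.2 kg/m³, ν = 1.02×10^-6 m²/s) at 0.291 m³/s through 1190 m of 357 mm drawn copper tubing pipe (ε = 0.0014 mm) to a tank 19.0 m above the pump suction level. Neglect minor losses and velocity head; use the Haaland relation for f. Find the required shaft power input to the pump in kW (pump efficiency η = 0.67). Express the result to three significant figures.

V = 4Q/(πD²) = 2.907 m/s; Re = 1.02×10^6; ε/D = 3.92×10^-6; f = 0.01162
h_f = f(L/D)V²/2g = 16.68 m
Total head H = z + h_f = 19.0 + 16.68 = 35.68 m
P_hyd = ρgQH = 998.2·9.81·0.291·35.68 = 101.7 kW
P_shaft = P_hyd/η = 101.7/0.67 = 151.8 kW

P_shaft ≈ 152 kW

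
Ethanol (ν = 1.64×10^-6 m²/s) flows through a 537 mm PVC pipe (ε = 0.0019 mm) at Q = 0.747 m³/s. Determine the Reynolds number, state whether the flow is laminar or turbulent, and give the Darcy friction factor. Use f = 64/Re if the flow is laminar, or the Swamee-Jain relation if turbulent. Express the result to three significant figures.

Re ≈ 1.08×10^6; turbulent; f ≈ 0.0116

V = 4Q/(πD²) = 3.298 m/s
Re = VD/ν = 3.298·0.537/1.64×10^-6 = 1.08×10^6
Re > 4000 → turbulent; ε/D = 3.54×10^-6
Swamee-Jain: f = 0.01155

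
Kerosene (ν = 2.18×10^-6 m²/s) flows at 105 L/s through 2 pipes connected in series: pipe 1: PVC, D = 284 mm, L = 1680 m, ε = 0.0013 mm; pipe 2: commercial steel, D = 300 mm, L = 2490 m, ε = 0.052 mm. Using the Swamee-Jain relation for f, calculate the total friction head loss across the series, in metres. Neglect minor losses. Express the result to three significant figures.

Pipe 1: V = 1.658 m/s, Re = 2.16×10^5, ε/D = 4.58×10^-6, f = 0.01535, h_1 = f(L/D)V²/2g = 12.71 m
Pipe 2: V = 1.485 m/s, Re = 2.04×10^5, ε/D = 1.73×10^-4, f = 0.01689, h_2 = f(L/D)V²/2g = 15.77 m
Series → Q common, losses add: H = Σh = 28.48 m

H ≈ 28.5 m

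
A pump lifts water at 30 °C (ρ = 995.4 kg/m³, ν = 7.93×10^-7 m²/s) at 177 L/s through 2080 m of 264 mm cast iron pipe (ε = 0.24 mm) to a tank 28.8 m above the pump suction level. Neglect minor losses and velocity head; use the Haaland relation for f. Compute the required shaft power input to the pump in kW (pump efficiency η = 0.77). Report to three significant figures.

P_shaft ≈ 248 kW

V = 4Q/(πD²) = 3.234 m/s; Re = 1.08×10^6; ε/D = 9.09×10^-4; f = 0.01949
h_f = f(L/D)V²/2g = 81.84 m
Total head H = z + h_f = 28.8 + 81.84 = 110.6 m
P_hyd = ρgQH = 995.4·9.81·0.177·110.6 = 191.2 kW
P_shaft = P_hyd/η = 191.2/0.77 = 248.3 kW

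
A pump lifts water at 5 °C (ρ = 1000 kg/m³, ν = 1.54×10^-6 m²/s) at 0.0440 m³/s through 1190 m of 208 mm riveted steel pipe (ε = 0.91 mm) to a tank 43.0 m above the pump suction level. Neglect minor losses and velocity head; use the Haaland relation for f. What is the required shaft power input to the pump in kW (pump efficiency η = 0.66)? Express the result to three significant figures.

P_shaft ≈ 37.6 kW

V = 4Q/(πD²) = 1.295 m/s; Re = 1.75×10^5; ε/D = 0.00438; f = 0.02977
h_f = f(L/D)V²/2g = 14.56 m
Total head H = z + h_f = 43.0 + 14.56 = 57.56 m
P_hyd = ρgQH = 1000·9.81·0.0440·57.56 = 24.84 kW
P_shaft = P_hyd/η = 24.84/0.66 = 37.64 kW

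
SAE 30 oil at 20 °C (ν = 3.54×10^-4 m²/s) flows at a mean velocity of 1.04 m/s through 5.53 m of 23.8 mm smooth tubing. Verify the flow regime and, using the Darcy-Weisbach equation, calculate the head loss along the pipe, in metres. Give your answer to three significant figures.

h_f ≈ 11.7 m

Re = VD/ν = 1.04·0.02380/3.54×10^-4 = 69.9 → laminar (Re < 2300)
f = 64/Re = 0.9153
h_f = f(L/D)V²/(2g) = 0.9153·(5.53/0.02380)·1.04²/(2·9.81) = 11.72 m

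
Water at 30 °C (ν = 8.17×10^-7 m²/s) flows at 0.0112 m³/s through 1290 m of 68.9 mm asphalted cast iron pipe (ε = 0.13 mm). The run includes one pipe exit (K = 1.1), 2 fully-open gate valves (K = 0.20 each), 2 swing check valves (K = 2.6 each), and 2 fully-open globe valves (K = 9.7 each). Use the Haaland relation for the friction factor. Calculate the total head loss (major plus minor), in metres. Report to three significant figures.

H_L ≈ 217 m

V = 4Q/(πD²) = 3.004 m/s; V²/2g = 0.4599 m
Re = 2.53×10^5, ε/D = 0.00189 → f = 0.02376 (Haaland)
Major: h_f = f(L/D)·V²/2g = 0.02376·18723·0.4599 = 204.6 m
Minor: ΣK = 26.1; h_m = ΣK·V²/2g = 12.00 m
Total H_L = 204.6 + 12.00 = 216.6 m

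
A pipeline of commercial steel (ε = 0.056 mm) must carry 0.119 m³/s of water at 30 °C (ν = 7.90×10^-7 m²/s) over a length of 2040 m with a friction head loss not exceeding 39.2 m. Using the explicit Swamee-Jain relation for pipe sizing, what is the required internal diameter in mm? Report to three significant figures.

Swamee-Jain (Type III): D = 0.66·[ε^1.25·(LQ²/(gh_f))^4.75 + ν·Q^9.4·(L/(gh_f))^5.2]^0.04
LQ²/(gh_f) = 0.07512; L/(gh_f) = 5.305
Term 1 = ε^1.25·(…)^4.75 = 2.21×10^-11; Term 2 = ν·Q^9.4·(…)^5.2 = 9.46×10^-12
D = 0.66·(2.21×10^-11 + 9.46×10^-12)^0.04 = 0.2509 m = 251 mm
Check: V = 2.41 m/s, Re = 7.64×10^5, f = 0.01525, h_f = 36.6 m ≈ 39.2 m ✓

D ≈ 251 mm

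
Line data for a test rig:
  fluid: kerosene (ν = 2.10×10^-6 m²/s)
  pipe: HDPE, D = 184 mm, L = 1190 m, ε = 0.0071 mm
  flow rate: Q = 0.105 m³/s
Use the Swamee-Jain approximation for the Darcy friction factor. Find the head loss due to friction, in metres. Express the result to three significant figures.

h_f ≈ 74.4 m

V = 4Q/(πD²) = 4·0.105/(π·0.184²) = 3.949 m/s
Re = VD/ν = 3.949·0.184/2.10×10^-6 = 3.46×10^5 → turbulent
ε/D = 0.0071/184 = 3.86×10^-5
Swamee-Jain: f = 0.01447
h_f = f(L/D)V²/(2g) = 0.01447·(1190/0.184)·3.949²/(2·9.81) = 74.40 m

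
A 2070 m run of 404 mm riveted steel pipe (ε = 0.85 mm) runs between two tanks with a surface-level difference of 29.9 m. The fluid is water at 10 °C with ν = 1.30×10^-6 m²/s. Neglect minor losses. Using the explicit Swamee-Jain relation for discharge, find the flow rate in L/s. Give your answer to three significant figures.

Q ≈ 280 L/s

Swamee-Jain (Type II): Q = -0.965·√(gD⁵h_f/L)·ln[ε/(3.7D) + √(3.17ν²L/(gD³h_f))]
√(gD⁵h_f/L) = √(9.81·0.404⁵·29.9/2070) = 0.03905
ε/(3.7D) = 5.69×10^-4; √(3.17ν²L/(gD³h_f)) = 2.39×10^-5
Q = -0.965·0.03905·ln(5.926×10^-4) = 0.2800 m³/s
Check: V = 2.18 m/s, Re = 6.79×10^5, f = 0.02410, h_f = 30.0 m ≈ 29.9 m ✓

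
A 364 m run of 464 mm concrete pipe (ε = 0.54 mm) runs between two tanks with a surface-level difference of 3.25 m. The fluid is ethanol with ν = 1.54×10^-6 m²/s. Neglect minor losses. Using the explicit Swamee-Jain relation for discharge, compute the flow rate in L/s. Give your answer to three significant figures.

Q ≈ 334 L/s

Swamee-Jain (Type II): Q = -0.965·√(gD⁵h_f/L)·ln[ε/(3.7D) + √(3.17ν²L/(gD³h_f))]
√(gD⁵h_f/L) = √(9.81·0.464⁵·3.25/364) = 0.04340
ε/(3.7D) = 3.15×10^-4; √(3.17ν²L/(gD³h_f)) = 2.93×10^-5
Q = -0.965·0.04340·ln(3.439×10^-4) = 0.3340 m³/s
Check: V = 1.98 m/s, Re = 5.95×10^5, f = 0.02095, h_f = 3.27 m ≈ 3.25 m ✓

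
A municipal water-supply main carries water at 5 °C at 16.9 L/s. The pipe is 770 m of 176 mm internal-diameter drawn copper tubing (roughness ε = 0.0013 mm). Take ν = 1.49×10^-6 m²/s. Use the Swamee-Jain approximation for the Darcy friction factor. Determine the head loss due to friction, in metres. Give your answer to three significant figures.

V = 4Q/(πD²) = 4·0.0169/(π·0.176²) = 0.6947 m/s
Re = VD/ν = 0.6947·0.176/1.49×10^-6 = 8.21×10^4 → turbulent
ε/D = 0.0013/176 = 7.39×10^-6
Swamee-Jain: f = 0.01866
h_f = f(L/D)V²/(2g) = 0.01866·(770/0.176)·0.6947²/(2·9.81) = 2.008 m

h_f ≈ 2.01 m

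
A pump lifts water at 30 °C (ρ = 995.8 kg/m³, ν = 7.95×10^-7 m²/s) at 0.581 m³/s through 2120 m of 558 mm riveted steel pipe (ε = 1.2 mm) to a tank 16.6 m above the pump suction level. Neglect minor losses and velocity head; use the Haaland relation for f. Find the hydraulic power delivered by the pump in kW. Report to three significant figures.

P_hyd ≈ 243 kW

V = 4Q/(πD²) = 2.376 m/s; Re = 1.67×10^6; ε/D = 0.00215; f = 0.02402
h_f = f(L/D)V²/2g = 26.25 m
Total head H = z + h_f = 16.6 + 26.25 = 42.85 m
P_hyd = ρgQH = 995.8·9.81·0.581·42.85 = 243.2 kW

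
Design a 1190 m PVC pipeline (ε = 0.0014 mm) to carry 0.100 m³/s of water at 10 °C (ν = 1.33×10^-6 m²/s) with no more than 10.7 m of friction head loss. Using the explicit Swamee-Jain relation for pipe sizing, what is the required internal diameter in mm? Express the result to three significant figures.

D ≈ 268 mm

Swamee-Jain (Type III): D = 0.66·[ε^1.25·(LQ²/(gh_f))^4.75 + ν·Q^9.4·(L/(gh_f))^5.2]^0.04
LQ²/(gh_f) = 0.1134; L/(gh_f) = 11.34
Term 1 = ε^1.25·(…)^4.75 = 1.55×10^-12; Term 2 = ν·Q^9.4·(…)^5.2 = 1.61×10^-10
D = 0.66·(1.55×10^-12 + 1.61×10^-10)^0.04 = 0.2679 m = 268 mm
Check: V = 1.77 m/s, Re = 3.57×10^5, f = 0.01398, h_f = 9.96 m ≈ 10.7 m ✓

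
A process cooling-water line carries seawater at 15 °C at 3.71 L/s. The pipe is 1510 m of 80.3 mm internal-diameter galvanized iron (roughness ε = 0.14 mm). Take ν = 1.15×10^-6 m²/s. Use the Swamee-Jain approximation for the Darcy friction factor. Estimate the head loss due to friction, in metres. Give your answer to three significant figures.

h_f ≈ 13.4 m

V = 4Q/(πD²) = 4·0.00371/(π·0.0803²) = 0.7326 m/s
Re = VD/ν = 0.7326·0.0803/1.15×10^-6 = 5.12×10^4 → turbulent
ε/D = 0.14/80.3 = 0.00174
Swamee-Jain: f = 0.02609
h_f = f(L/D)V²/(2g) = 0.02609·(1510/0.0803)·0.7326²/(2·9.81) = 13.42 m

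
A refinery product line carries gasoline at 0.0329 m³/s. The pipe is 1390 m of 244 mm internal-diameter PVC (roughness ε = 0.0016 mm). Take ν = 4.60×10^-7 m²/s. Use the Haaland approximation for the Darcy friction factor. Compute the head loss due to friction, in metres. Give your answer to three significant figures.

V = 4Q/(πD²) = 4·0.0329/(π·0.244²) = 0.7036 m/s
Re = VD/ν = 0.7036·0.244/4.60×10^-7 = 3.73×10^5 → turbulent
ε/D = 0.0016/244 = 6.56×10^-6
Haaland: f = 0.01383
h_f = f(L/D)V²/(2g) = 0.01383·(1390/0.244)·0.7036²/(2·9.81) = 1.988 m

h_f ≈ 1.99 m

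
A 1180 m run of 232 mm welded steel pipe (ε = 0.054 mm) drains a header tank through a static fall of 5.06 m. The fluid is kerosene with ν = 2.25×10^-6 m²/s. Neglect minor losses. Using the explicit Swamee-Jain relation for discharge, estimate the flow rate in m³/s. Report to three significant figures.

Q ≈ 0.0428 m³/s

Swamee-Jain (Type II): Q = -0.965·√(gD⁵h_f/L)·ln[ε/(3.7D) + √(3.17ν²L/(gD³h_f))]
√(gD⁵h_f/L) = √(9.81·0.232⁵·5.06/1180) = 0.005317
ε/(3.7D) = 6.29×10^-5; √(3.17ν²L/(gD³h_f)) = 1.75×10^-4
Q = -0.965·0.005317·ln(2.377×10^-4) = 0.04282 m³/s
Check: V = 1.01 m/s, Re = 1.04×10^5, f = 0.01903, h_f = 5.06 m ≈ 5.06 m ✓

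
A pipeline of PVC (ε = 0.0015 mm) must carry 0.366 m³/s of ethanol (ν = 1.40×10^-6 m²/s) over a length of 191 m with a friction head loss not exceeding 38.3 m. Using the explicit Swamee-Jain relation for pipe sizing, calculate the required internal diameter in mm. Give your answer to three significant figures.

D ≈ 230 mm

Swamee-Jain (Type III): D = 0.66·[ε^1.25·(LQ²/(gh_f))^4.75 + ν·Q^9.4·(L/(gh_f))^5.2]^0.04
LQ²/(gh_f) = 0.06810; L/(gh_f) = 0.5084
Term 1 = ε^1.25·(…)^4.75 = 1.50×10^-13; Term 2 = ν·Q^9.4·(…)^5.2 = 3.27×10^-12
D = 0.66·(1.50×10^-13 + 3.27×10^-12)^0.04 = 0.2296 m = 230 mm
Check: V = 8.84 m/s, Re = 1.45×10^6, f = 0.01112, h_f = 36.9 m ≈ 38.3 m ✓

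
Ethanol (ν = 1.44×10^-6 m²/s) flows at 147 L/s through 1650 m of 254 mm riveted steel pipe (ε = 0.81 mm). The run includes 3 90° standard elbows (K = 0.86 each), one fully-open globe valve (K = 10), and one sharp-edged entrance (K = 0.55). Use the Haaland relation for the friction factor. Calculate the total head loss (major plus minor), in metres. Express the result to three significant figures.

V = 4Q/(πD²) = 2.901 m/s; V²/2g = 0.4290 m
Re = 5.12×10^5, ε/D = 0.00319 → f = 0.02690 (Haaland)
Major: h_f = f(L/D)·V²/2g = 0.02690·6496·0.4290 = 74.97 m
Minor: ΣK = 13.1; h_m = ΣK·V²/2g = 5.632 m
Total H_L = 74.97 + 5.632 = 80.60 m

H_L ≈ 80.6 m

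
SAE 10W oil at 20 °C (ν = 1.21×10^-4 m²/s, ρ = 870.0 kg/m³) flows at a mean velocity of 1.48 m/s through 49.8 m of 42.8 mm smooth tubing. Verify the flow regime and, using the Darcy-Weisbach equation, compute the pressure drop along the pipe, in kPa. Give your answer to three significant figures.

Δp ≈ 136 kPa

Re = VD/ν = 1.48·0.04280/1.21×10^-4 = 524 → laminar (Re < 2300)
f = 64/Re = 0.1223
h_f = f(L/D)V²/(2g) = 0.1223·(49.8/0.04280)·1.48²/(2·9.81) = 15.88 m
Δp = ρg·h_f = 870.0·9.81·15.88 = 135.5 kPa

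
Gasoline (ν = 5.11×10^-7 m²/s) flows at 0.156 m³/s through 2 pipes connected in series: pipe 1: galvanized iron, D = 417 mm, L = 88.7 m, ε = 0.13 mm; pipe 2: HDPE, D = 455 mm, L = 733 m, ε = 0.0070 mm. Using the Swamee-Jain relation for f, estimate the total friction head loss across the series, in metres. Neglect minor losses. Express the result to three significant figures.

Pipe 1: V = 1.142 m/s, Re = 9.32×10^5, ε/D = 3.12×10^-4, f = 0.01591, h_1 = f(L/D)V²/2g = 0.2250 m
Pipe 2: V = 0.9594 m/s, Re = 8.54×10^5, ε/D = 1.54×10^-5, f = 0.01226, h_2 = f(L/D)V²/2g = 0.9266 m
Series → Q common, losses add: H = Σh = 1.152 m

H ≈ 1.15 m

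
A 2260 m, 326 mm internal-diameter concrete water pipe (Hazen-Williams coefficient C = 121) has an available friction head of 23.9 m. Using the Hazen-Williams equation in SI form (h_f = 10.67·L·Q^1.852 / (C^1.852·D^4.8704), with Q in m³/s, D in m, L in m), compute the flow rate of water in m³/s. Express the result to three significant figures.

Rearranging: Q = [h_f·C^1.852·D^4.8704 / (10.67·L)]^(1/1.852)
Q = [23.9·121^1.852·0.326^4.8704 / (10.67·2260)]^0.540 = 0.1516 m³/s

Q ≈ 0.152 m³/s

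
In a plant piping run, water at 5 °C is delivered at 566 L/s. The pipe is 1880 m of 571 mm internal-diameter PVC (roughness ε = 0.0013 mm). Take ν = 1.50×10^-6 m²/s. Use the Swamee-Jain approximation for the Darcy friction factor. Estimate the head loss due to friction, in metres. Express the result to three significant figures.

V = 4Q/(πD²) = 4·0.566/(π·0.571²) = 2.210 m/s
Re = VD/ν = 2.210·0.571/1.50×10^-6 = 8.41×10^5 → turbulent
ε/D = 0.0013/571 = 2.28×10^-6
Swamee-Jain: f = 0.01200
h_f = f(L/D)V²/(2g) = 0.01200·(1880/0.571)·2.210²/(2·9.81) = 9.841 m

h_f ≈ 9.84 m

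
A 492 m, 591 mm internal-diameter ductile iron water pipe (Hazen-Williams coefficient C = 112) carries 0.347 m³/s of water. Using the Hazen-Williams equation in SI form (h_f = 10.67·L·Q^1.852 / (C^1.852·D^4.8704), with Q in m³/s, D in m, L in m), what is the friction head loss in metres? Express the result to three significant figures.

h_f = 10.67·492·0.347^1.852 / (112^1.852·0.591^4.8704) = 1.535 m

h_f ≈ 1.54 m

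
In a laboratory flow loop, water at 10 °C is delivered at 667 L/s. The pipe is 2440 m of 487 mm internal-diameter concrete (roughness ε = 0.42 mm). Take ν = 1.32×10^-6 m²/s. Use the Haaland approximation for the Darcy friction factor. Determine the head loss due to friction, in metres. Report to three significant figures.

h_f ≈ 62.9 m

V = 4Q/(πD²) = 4·0.667/(π·0.487²) = 3.581 m/s
Re = VD/ν = 3.581·0.487/1.32×10^-6 = 1.32×10^6 → turbulent
ε/D = 0.42/487 = 8.62×10^-4
Haaland: f = 0.01921
h_f = f(L/D)V²/(2g) = 0.01921·(2440/0.487)·3.581²/(2·9.81) = 62.90 m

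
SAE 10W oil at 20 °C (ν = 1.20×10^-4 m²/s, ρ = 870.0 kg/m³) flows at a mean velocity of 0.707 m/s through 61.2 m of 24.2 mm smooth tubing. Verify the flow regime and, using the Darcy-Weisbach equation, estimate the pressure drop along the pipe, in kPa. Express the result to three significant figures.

Δp ≈ 247 kPa

Re = VD/ν = 0.707·0.02420/1.20×10^-4 = 143 → laminar (Re < 2300)
f = 64/Re = 0.4489
h_f = f(L/D)V²/(2g) = 0.4489·(61.2/0.02420)·0.707²/(2·9.81) = 28.92 m
Δp = ρg·h_f = 870.0·9.81·28.92 = 246.8 kPa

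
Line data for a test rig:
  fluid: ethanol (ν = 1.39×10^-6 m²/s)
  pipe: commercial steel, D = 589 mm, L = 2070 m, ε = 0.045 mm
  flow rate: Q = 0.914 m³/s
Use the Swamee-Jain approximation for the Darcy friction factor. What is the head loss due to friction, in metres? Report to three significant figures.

V = 4Q/(πD²) = 4·0.914/(π·0.589²) = 3.354 m/s
Re = VD/ν = 3.354·0.589/1.39×10^-6 = 1.42×10^6 → turbulent
ε/D = 0.045/589 = 7.64×10^-5
Swamee-Jain: f = 0.01275
h_f = f(L/D)V²/(2g) = 0.01275·(2070/0.589)·3.354²/(2·9.81) = 25.70 m

h_f ≈ 25.7 m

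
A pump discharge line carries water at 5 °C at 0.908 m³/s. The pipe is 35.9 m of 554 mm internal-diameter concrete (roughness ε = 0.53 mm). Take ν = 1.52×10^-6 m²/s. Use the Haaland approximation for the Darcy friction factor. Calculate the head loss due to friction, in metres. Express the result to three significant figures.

h_f ≈ 0.922 m

V = 4Q/(πD²) = 4·0.908/(π·0.554²) = 3.767 m/s
Re = VD/ν = 3.767·0.554/1.52×10^-6 = 1.37×10^6 → turbulent
ε/D = 0.53/554 = 9.57×10^-4
Haaland: f = 0.01967
h_f = f(L/D)V²/(2g) = 0.01967·(35.9/0.554)·3.767²/(2·9.81) = 0.9216 m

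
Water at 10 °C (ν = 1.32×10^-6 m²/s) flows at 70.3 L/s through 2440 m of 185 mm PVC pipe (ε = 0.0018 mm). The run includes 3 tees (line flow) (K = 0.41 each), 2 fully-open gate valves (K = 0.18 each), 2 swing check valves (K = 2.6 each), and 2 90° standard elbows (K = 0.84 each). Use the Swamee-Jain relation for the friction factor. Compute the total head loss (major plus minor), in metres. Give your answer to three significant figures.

V = 4Q/(πD²) = 2.615 m/s; V²/2g = 0.3486 m
Re = 3.67×10^5, ε/D = 9.73×10^-6 → f = 0.01398 (Swamee-Jain)
Major: h_f = f(L/D)·V²/2g = 0.01398·13189·0.3486 = 64.27 m
Minor: ΣK = 8.47; h_m = ΣK·V²/2g = 2.953 m
Total H_L = 64.27 + 2.953 = 67.23 m

H_L ≈ 67.2 m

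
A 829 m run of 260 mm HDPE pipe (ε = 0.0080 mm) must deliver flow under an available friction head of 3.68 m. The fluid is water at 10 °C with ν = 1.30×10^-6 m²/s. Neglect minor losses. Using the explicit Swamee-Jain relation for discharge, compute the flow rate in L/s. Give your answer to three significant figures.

Q ≈ 64.5 L/s

Swamee-Jain (Type II): Q = -0.965·√(gD⁵h_f/L)·ln[ε/(3.7D) + √(3.17ν²L/(gD³h_f))]
√(gD⁵h_f/L) = √(9.81·0.260⁵·3.68/829) = 0.007193
ε/(3.7D) = 8.32×10^-6; √(3.17ν²L/(gD³h_f)) = 8.37×10^-5
Q = -0.965·0.007193·ln(9.198×10^-5) = 0.06451 m³/s
Check: V = 1.22 m/s, Re = 2.43×10^5, f = 0.01527, h_f = 3.66 m ≈ 3.68 m ✓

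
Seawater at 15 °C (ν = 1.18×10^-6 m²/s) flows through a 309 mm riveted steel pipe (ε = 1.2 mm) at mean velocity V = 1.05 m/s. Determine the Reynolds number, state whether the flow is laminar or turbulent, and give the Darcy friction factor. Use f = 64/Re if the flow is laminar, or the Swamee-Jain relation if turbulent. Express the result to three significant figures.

Re ≈ 2.75×10^5; turbulent; f ≈ 0.0287

Re = VD/ν = 1.050·0.309/1.18×10^-6 = 2.75×10^5
Re > 4000 → turbulent; ε/D = 0.00388
Swamee-Jain: f = 0.02873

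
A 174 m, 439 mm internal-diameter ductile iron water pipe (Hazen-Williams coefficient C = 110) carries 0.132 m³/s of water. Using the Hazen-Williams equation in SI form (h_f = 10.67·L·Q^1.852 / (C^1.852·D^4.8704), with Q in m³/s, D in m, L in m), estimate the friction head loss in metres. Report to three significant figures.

h_f = 10.67·174·0.132^1.852 / (110^1.852·0.439^4.8704) = 0.3987 m

h_f ≈ 0.399 m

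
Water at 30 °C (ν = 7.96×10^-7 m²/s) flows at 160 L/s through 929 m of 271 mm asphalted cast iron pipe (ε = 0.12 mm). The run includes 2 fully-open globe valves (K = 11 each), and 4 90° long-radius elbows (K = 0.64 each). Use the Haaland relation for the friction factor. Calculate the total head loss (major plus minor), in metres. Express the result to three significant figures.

V = 4Q/(πD²) = 2.774 m/s; V²/2g = 0.3922 m
Re = 9.44×10^5, ε/D = 4.43×10^-4 → f = 0.01679 (Haaland)
Major: h_f = f(L/D)·V²/2g = 0.01679·3428·0.3922 = 22.58 m
Minor: ΣK = 24.6; h_m = ΣK·V²/2g = 9.632 m
Total H_L = 22.58 + 9.632 = 32.21 m

H_L ≈ 32.2 m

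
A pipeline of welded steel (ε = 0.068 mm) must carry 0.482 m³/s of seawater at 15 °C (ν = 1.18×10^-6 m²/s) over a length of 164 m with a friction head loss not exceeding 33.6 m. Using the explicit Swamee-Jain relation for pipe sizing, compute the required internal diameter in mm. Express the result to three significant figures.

Swamee-Jain (Type III): D = 0.66·[ε^1.25·(LQ²/(gh_f))^4.75 + ν·Q^9.4·(L/(gh_f))^5.2]^0.04
LQ²/(gh_f) = 0.1156; L/(gh_f) = 0.4975
Term 1 = ε^1.25·(…)^4.75 = 2.19×10^-10; Term 2 = ν·Q^9.4·(…)^5.2 = 3.28×10^-11
D = 0.66·(2.19×10^-10 + 3.28×10^-11)^0.04 = 0.2726 m = 273 mm
Check: V = 8.26 m/s, Re = 1.91×10^6, f = 0.01490, h_f = 31.2 m ≈ 33.6 m ✓

D ≈ 273 mm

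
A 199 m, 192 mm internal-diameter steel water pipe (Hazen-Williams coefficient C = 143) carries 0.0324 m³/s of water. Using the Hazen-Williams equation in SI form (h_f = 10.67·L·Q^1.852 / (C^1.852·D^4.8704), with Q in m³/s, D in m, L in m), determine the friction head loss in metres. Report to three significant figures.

h_f ≈ 1.17 m

h_f = 10.67·199·0.0324^1.852 / (143^1.852·0.192^4.8704) = 1.168 m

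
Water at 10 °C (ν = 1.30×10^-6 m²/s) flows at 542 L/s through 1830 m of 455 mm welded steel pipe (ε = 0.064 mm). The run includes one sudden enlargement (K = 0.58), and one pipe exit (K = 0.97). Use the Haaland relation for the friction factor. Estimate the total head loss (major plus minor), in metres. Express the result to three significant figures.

V = 4Q/(πD²) = 3.333 m/s; V²/2g = 0.5663 m
Re = 1.17×10^6, ε/D = 1.41×10^-4 → f = 0.01375 (Haaland)
Major: h_f = f(L/D)·V²/2g = 0.01375·4022·0.5663 = 31.33 m
Minor: ΣK = 1.55; h_m = ΣK·V²/2g = 0.8778 m
Total H_L = 31.33 + 0.8778 = 32.21 m

H_L ≈ 32.2 m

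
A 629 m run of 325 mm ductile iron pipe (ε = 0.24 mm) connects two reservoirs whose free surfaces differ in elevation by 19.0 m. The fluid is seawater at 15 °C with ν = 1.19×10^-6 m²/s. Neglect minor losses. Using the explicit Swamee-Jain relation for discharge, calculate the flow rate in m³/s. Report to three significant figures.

Q ≈ 0.266 m³/s

Swamee-Jain (Type II): Q = -0.965·√(gD⁵h_f/L)·ln[ε/(3.7D) + √(3.17ν²L/(gD³h_f))]
√(gD⁵h_f/L) = √(9.81·0.325⁵·19.0/629) = 0.03278
ε/(3.7D) = 2.00×10^-4; √(3.17ν²L/(gD³h_f)) = 2.10×10^-5
Q = -0.965·0.03278·ln(2.206×10^-4) = 0.2663 m³/s
Check: V = 3.21 m/s, Re = 8.77×10^5, f = 0.01879, h_f = 19.1 m ≈ 19.0 m ✓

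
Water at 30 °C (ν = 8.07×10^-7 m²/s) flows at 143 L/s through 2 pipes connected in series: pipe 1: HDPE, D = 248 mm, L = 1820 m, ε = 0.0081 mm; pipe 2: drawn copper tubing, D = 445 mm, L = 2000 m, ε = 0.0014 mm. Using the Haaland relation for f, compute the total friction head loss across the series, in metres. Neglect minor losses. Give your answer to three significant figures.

H ≈ 43.0 m

Pipe 1: V = 2.960 m/s, Re = 9.10×10^5, ε/D = 3.27×10^-5, f = 0.01235, h_1 = f(L/D)V²/2g = 40.50 m
Pipe 2: V = 0.9194 m/s, Re = 5.07×10^5, ε/D = 3.15×10^-6, f = 0.01307, h_2 = f(L/D)V²/2g = 2.530 m
Series → Q common, losses add: H = Σh = 43.03 m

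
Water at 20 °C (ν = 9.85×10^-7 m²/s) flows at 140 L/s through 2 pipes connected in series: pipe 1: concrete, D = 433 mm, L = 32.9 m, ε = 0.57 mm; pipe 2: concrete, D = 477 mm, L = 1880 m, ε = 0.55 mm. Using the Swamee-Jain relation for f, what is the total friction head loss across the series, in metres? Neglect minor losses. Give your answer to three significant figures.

H ≈ 2.69 m

Pipe 1: V = 0.9507 m/s, Re = 4.18×10^5, ε/D = 0.00132, f = 0.02173, h_1 = f(L/D)V²/2g = 0.07608 m
Pipe 2: V = 0.7834 m/s, Re = 3.79×10^5, ε/D = 0.00115, f = 0.02117, h_2 = f(L/D)V²/2g = 2.611 m
Series → Q common, losses add: H = Σh = 2.687 m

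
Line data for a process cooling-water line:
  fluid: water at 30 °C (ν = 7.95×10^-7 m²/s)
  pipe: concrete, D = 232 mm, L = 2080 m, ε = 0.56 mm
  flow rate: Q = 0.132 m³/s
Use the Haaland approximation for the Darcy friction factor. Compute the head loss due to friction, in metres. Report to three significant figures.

h_f ≈ 111 m

V = 4Q/(πD²) = 4·0.132/(π·0.232²) = 3.123 m/s
Re = VD/ν = 3.123·0.232/7.95×10^-7 = 9.11×10^5 → turbulent
ε/D = 0.56/232 = 0.00241
Haaland: f = 0.02484
h_f = f(L/D)V²/(2g) = 0.02484·(2080/0.232)·3.123²/(2·9.81) = 110.7 m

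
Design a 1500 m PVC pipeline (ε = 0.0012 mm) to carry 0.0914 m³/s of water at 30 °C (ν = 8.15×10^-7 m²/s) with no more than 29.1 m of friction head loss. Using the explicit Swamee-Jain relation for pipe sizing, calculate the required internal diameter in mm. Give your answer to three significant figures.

D ≈ 217 mm

Swamee-Jain (Type III): D = 0.66·[ε^1.25·(LQ²/(gh_f))^4.75 + ν·Q^9.4·(L/(gh_f))^5.2]^0.04
LQ²/(gh_f) = 0.04390; L/(gh_f) = 5.254
Term 1 = ε^1.25·(…)^4.75 = 1.41×10^-14; Term 2 = ν·Q^9.4·(…)^5.2 = 7.78×10^-13
D = 0.66·(1.41×10^-14 + 7.78×10^-13)^0.04 = 0.2165 m = 217 mm
Check: V = 2.48 m/s, Re = 6.59×10^5, f = 0.01257, h_f = 27.4 m ≈ 29.1 m ✓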